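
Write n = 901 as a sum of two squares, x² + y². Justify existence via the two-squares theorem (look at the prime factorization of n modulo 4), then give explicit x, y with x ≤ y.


Step 1: Factor n = 901 = 17 · 53.
Step 2: Check the mod-4 condition on each prime factor: 17 ≡ 1 (mod 4), exponent 1; 53 ≡ 1 (mod 4), exponent 1.
All primes ≡ 3 (mod 4) appear to even exponent (or don't appear), so by the two-squares theorem n IS expressible as a sum of two squares.
Step 3: Build a representation. Here n = 17 · 53 is a product of primes ≡ 1 (mod 4). Each prime p ≡ 1 (mod 4) is itself a sum of two squares; find a² by testing p − a² for a perfect square:
  17: 17 − 1² = 16 = 4² ⇒ 17 = 1² + 4².
  53: 53 − 1² = 52, 53 − 2² = 49 = 7² ⇒ 53 = 2² + 7².
  Combine using the Brahmagupta–Fibonacci identity (a² + b²)(c² + d²) = (ac − bd)² + (ad + bc)² = (ac + bd)² + (ad − bc)²:
  17 · 53 = 901: from (1² + 4²)(2² + 7²), take (1·2 − 4·7, 1·7 + 4·2) = (2 − 28, 7 + 8) = (-26, 15); dropping signs (only squares matter) gives (26, 15); check 26² + 15² = 676 + 225 = 901 ✓.
Step 4: Order so x ≤ y and verify: 15² + 26² = 225 + 676 = 901 = n. ✓

n = 901 = 15² + 26² (one valid representation with x ≤ y).


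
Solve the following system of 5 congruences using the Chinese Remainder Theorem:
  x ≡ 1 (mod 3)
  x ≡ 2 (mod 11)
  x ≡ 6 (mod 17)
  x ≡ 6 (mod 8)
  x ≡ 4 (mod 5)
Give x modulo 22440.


Product of moduli M = 3 · 11 · 17 · 8 · 5 = 22440.
Merge one congruence at a time:
  Start: x ≡ 1 (mod 3).
  Combine with x ≡ 2 (mod 11); new modulus lcm = 33.
    Write x = 1 + 3·t and substitute into x ≡ 2 (mod 11): 3·t ≡ 2 − 1 = 1 (mod 11).
    The inverse of 3 mod 11 is 4 (since 3·4 = 12 = 1·11 + 1), so t ≡ 4·1 = 4 ≡ 4 (mod 11).
    Then x = 1 + 3·4 = 13, valid modulo lcm(3, 11) = 33: x ≡ 13 (mod 33).
  Combine with x ≡ 6 (mod 17); new modulus lcm = 561.
    Write x = 13 + 33·t and substitute into x ≡ 6 (mod 17): 33·t ≡ 6 − 13 = -7 (mod 17).
    Reduce coefficients mod 17: 16·t ≡ 10 (mod 17).
    The inverse of 16 mod 17 is 16 (since 16·16 = 256 = 15·17 + 1), so t ≡ 16·10 = 160 ≡ 7 (mod 17).
    Then x = 13 + 33·7 = 244, valid modulo lcm(33, 17) = 561: x ≡ 244 (mod 561).
  Combine with x ≡ 6 (mod 8); new modulus lcm = 4488.
    Write x = 244 + 561·t and substitute into x ≡ 6 (mod 8): 561·t ≡ 6 − 244 = -238 (mod 8).
    Reduce coefficients mod 8: 1·t ≡ 2 (mod 8).
    So t ≡ 2 (mod 8).
    Then x = 244 + 561·2 = 1366, valid modulo lcm(561, 8) = 4488: x ≡ 1366 (mod 4488).
  Combine with x ≡ 4 (mod 5); new modulus lcm = 22440.
    Write x = 1366 + 4488·t and substitute into x ≡ 4 (mod 5): 4488·t ≡ 4 − 1366 = -1362 (mod 5).
    Reduce coefficients mod 5: 3·t ≡ 3 (mod 5).
    The inverse of 3 mod 5 is 2 (since 3·2 = 6 = 1·5 + 1), so t ≡ 2·3 = 6 ≡ 1 (mod 5).
    Then x = 1366 + 4488·1 = 5854, valid modulo lcm(4488, 5) = 22440: x ≡ 5854 (mod 22440).
Verify against each original: 5854 mod 3 = 1, 5854 mod 11 = 2, 5854 mod 17 = 6, 5854 mod 8 = 6, 5854 mod 5 = 4.

x ≡ 5854 (mod 22440).


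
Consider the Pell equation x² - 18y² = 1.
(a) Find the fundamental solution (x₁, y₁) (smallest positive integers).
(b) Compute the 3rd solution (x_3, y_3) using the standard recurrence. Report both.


Step 1: Find the fundamental solution (x₁, y₁) of x² - 18y² = 1.
  Expand √18 as a continued fraction. a₀ = ⌊√18⌋ = 4; iterate m_{k+1} = d_k·a_k − m_k, d_{k+1} = (18 − m_{k+1}²)/d_k, a_{k+1} = ⌊(a₀ + m_{k+1})/d_{k+1}⌋ (starting m₀ = 0, d₀ = 1), with convergents p_k = a_k·p_{k-1} + p_{k-2}, q_k = a_k·q_{k-1} + q_{k-2} (p₋₁ = 1, q₋₁ = 0):
  k = 0: a₀ = 4; p₀/q₀ = 4/1; p₀² − 18·q₀² = 16 − 18 = -2.
  k = 1: m = 4, d = 2, a = ⌊(4 + 4)/2⌋ = 4; p/q = (4·4 + 1)/(4·1 + 0) = 17/4; p² − 18·q² = 289 − 288 = 1.
  The first convergent with p² − 18·q² = 1 gives the fundamental solution (x₁, y₁) = (17, 4).
Step 2: Apply the recurrence (x_{n+1}, y_{n+1}) = (x₁x_n + 18y₁y_n, x₁y_n + y₁x_n) repeatedly.
  From (x_1, y_1) = (17, 4): x_2 = 17·17 + 18·4·4 = 577; y_2 = 17·4 + 4·17 = 136.
  From (x_2, y_2) = (577, 136): x_3 = 17·577 + 18·4·136 = 19601; y_3 = 17·136 + 4·577 = 4620.
Step 3: Verify x_3² - 18·y_3² = 384199201 - 384199200 = 1 (should be 1). ✓

(x_1, y_1) = (17, 4); (x_3, y_3) = (19601, 4620).


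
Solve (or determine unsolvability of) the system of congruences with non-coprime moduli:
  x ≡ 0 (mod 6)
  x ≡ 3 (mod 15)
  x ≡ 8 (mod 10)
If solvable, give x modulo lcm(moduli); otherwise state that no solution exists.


Moduli 6, 15, 10 are not pairwise coprime, so CRT works modulo lcm(m_i) when all pairwise compatibility conditions hold.
Pairwise compatibility: gcd(m_i, m_j) must divide a_i - a_j for every pair.
Merge one congruence at a time:
  Start: x ≡ 0 (mod 6).
  Combine with x ≡ 3 (mod 15): gcd(6, 15) = 3; 3 - 0 = 3, which IS divisible by 3, so compatible.
    Write x = 0 + 6·t and substitute into x ≡ 3 (mod 15): 6·t ≡ 3 − 0 = 3 (mod 15).
    Divide the congruence (and modulus) by g = 3: 2·t ≡ 1 (mod 5).
    The inverse of 2 mod 5 is 3 (since 2·3 = 6 = 1·5 + 1), so t ≡ 3·1 = 3 ≡ 3 (mod 5).
    Then x = 0 + 6·3 = 18, valid modulo lcm(6, 15) = 30: x ≡ 18 (mod 30).
  Combine with x ≡ 8 (mod 10): gcd(30, 10) = 10; 8 - 18 = -10, which IS divisible by 10, so compatible.
    Write x = 18 + 30·t and substitute into x ≡ 8 (mod 10): 30·t ≡ 8 − 18 = -10 (mod 10).
    Divide the congruence (and modulus) by g = 10: 3·t ≡ -1 (mod 1).
    Modulo 1 every t works; take t = 0.
    Then x = 18 + 30·0 = 18, valid modulo lcm(30, 10) = 30: x ≡ 18 (mod 30).
Verify: 18 mod 6 = 0, 18 mod 15 = 3, 18 mod 10 = 8.

x ≡ 18 (mod 30).


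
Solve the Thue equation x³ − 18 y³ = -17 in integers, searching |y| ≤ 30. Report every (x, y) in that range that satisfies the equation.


The equation is x³ - 18y³ = -17. For fixed y, x³ = 18·y³ − 17, so a solution requires the RHS to be a perfect cube.
Strategy: iterate y from -30 to 30, compute RHS = 18·y³ − 17, and check whether it is a (positive or negative) perfect cube.
Check small values of y:
  y = 0: RHS = -17 is not a perfect cube.
  y = 1: RHS = 1 = (1)³ ⇒ x = 1 works.
  y = -1: RHS = -35 is not a perfect cube.
  y = 2: RHS = 127 is not a perfect cube.
  y = -2: RHS = -161 is not a perfect cube.
  y = 3: RHS = 469 is not a perfect cube.
  y = -3: RHS = -503 is not a perfect cube.
Continuing the search up to |y| = 30 finds no further solutions beyond those listed.
Collected solutions: (1, 1).

Solutions (with |y| ≤ 30): (1, 1).


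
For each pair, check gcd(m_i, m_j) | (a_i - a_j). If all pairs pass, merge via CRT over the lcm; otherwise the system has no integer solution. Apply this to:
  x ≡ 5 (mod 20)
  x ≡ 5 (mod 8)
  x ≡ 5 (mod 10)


Moduli 20, 8, 10 are not pairwise coprime, so CRT works modulo lcm(m_i) when all pairwise compatibility conditions hold.
Pairwise compatibility: gcd(m_i, m_j) must divide a_i - a_j for every pair.
Merge one congruence at a time:
  Start: x ≡ 5 (mod 20).
  Combine with x ≡ 5 (mod 8): gcd(20, 8) = 4; 5 - 5 = 0, which IS divisible by 4, so compatible.
    Write x = 5 + 20·t and substitute into x ≡ 5 (mod 8): 20·t ≡ 5 − 5 = 0 (mod 8).
    Divide the congruence (and modulus) by g = 4: 5·t ≡ 0 (mod 2).
    Reduce coefficients mod 2: 1·t ≡ 0 (mod 2).
    So t ≡ 0 (mod 2).
    Then x = 5 + 20·0 = 5, valid modulo lcm(20, 8) = 40: x ≡ 5 (mod 40).
  Combine with x ≡ 5 (mod 10): gcd(40, 10) = 10; 5 - 5 = 0, which IS divisible by 10, so compatible.
    Write x = 5 + 40·t and substitute into x ≡ 5 (mod 10): 40·t ≡ 5 − 5 = 0 (mod 10).
    Divide the congruence (and modulus) by g = 10: 4·t ≡ 0 (mod 1).
    Modulo 1 every t works; take t = 0.
    Then x = 5 + 40·0 = 5, valid modulo lcm(40, 10) = 40: x ≡ 5 (mod 40).
Verify: 5 mod 20 = 5, 5 mod 8 = 5, 5 mod 10 = 5.

x ≡ 5 (mod 40).


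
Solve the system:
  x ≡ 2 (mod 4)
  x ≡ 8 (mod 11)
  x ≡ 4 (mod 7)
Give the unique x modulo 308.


Moduli 4, 11, 7 are pairwise coprime; by CRT there is a unique solution modulo M = 4 · 11 · 7 = 308.
Solve pairwise, accumulating the modulus:
  Start with x ≡ 2 (mod 4).
  Combine with x ≡ 8 (mod 11): since gcd(4, 11) = 1, we get a unique residue mod 44.
    Write x = 2 + 4·t and substitute into x ≡ 8 (mod 11): 4·t ≡ 8 − 2 = 6 (mod 11).
    The inverse of 4 mod 11 is 3 (since 4·3 = 12 = 1·11 + 1), so t ≡ 3·6 = 18 ≡ 7 (mod 11).
    Then x = 2 + 4·7 = 30, valid modulo lcm(4, 11) = 44: x ≡ 30 (mod 44).
  Combine with x ≡ 4 (mod 7): since gcd(44, 7) = 1, we get a unique residue mod 308.
    Write x = 30 + 44·t and substitute into x ≡ 4 (mod 7): 44·t ≡ 4 − 30 = -26 (mod 7).
    Reduce coefficients mod 7: 2·t ≡ 2 (mod 7).
    The inverse of 2 mod 7 is 4 (since 2·4 = 8 = 1·7 + 1), so t ≡ 4·2 = 8 ≡ 1 (mod 7).
    Then x = 30 + 44·1 = 74, valid modulo lcm(44, 7) = 308: x ≡ 74 (mod 308).
Verify: 74 mod 4 = 2 ✓, 74 mod 11 = 8 ✓, 74 mod 7 = 4 ✓.

x ≡ 74 (mod 308).


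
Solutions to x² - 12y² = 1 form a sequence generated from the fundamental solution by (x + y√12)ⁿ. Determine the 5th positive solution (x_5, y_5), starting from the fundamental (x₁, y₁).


Step 1: Find the fundamental solution (x₁, y₁) of x² - 12y² = 1.
  Expand √12 as a continued fraction. a₀ = ⌊√12⌋ = 3; iterate m_{k+1} = d_k·a_k − m_k, d_{k+1} = (12 − m_{k+1}²)/d_k, a_{k+1} = ⌊(a₀ + m_{k+1})/d_{k+1}⌋ (starting m₀ = 0, d₀ = 1), with convergents p_k = a_k·p_{k-1} + p_{k-2}, q_k = a_k·q_{k-1} + q_{k-2} (p₋₁ = 1, q₋₁ = 0):
  k = 0: a₀ = 3; p₀/q₀ = 3/1; p₀² − 12·q₀² = 9 − 12 = -3.
  k = 1: m = 3, d = 3, a = ⌊(3 + 3)/3⌋ = 2; p/q = (2·3 + 1)/(2·1 + 0) = 7/2; p² − 12·q² = 49 − 48 = 1.
  The first convergent with p² − 12·q² = 1 gives the fundamental solution (x₁, y₁) = (7, 2).
Step 2: Apply the recurrence (x_{n+1}, y_{n+1}) = (x₁x_n + 12y₁y_n, x₁y_n + y₁x_n) repeatedly.
  From (x_1, y_1) = (7, 2): x_2 = 7·7 + 12·2·2 = 97; y_2 = 7·2 + 2·7 = 28.
  From (x_2, y_2) = (97, 28): x_3 = 7·97 + 12·2·28 = 1351; y_3 = 7·28 + 2·97 = 390.
  From (x_3, y_3) = (1351, 390): x_4 = 7·1351 + 12·2·390 = 18817; y_4 = 7·390 + 2·1351 = 5432.
  From (x_4, y_4) = (18817, 5432): x_5 = 7·18817 + 12·2·5432 = 262087; y_5 = 7·5432 + 2·18817 = 75658.
Step 3: Verify x_5² - 12·y_5² = 68689595569 - 68689595568 = 1 (should be 1). ✓

(x_1, y_1) = (7, 2); (x_5, y_5) = (262087, 75658).


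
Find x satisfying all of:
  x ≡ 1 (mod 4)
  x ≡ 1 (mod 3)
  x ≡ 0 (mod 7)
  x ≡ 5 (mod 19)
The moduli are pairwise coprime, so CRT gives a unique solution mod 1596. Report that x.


Product of moduli M = 4 · 3 · 7 · 19 = 1596.
Merge one congruence at a time:
  Start: x ≡ 1 (mod 4).
  Combine with x ≡ 1 (mod 3); new modulus lcm = 12.
    Write x = 1 + 4·t and substitute into x ≡ 1 (mod 3): 4·t ≡ 1 − 1 = 0 (mod 3).
    Reduce coefficients mod 3: 1·t ≡ 0 (mod 3).
    So t ≡ 0 (mod 3).
    Then x = 1 + 4·0 = 1, valid modulo lcm(4, 3) = 12: x ≡ 1 (mod 12).
  Combine with x ≡ 0 (mod 7); new modulus lcm = 84.
    Write x = 1 + 12·t and substitute into x ≡ 0 (mod 7): 12·t ≡ 0 − 1 = -1 (mod 7).
    Reduce coefficients mod 7: 5·t ≡ 6 (mod 7).
    The inverse of 5 mod 7 is 3 (since 5·3 = 15 = 2·7 + 1), so t ≡ 3·6 = 18 ≡ 4 (mod 7).
    Then x = 1 + 12·4 = 49, valid modulo lcm(12, 7) = 84: x ≡ 49 (mod 84).
  Combine with x ≡ 5 (mod 19); new modulus lcm = 1596.
    Write x = 49 + 84·t and substitute into x ≡ 5 (mod 19): 84·t ≡ 5 − 49 = -44 (mod 19).
    Reduce coefficients mod 19: 8·t ≡ 13 (mod 19).
    The inverse of 8 mod 19 is 12 (since 8·12 = 96 = 5·19 + 1), so t ≡ 12·13 = 156 ≡ 4 (mod 19).
    Then x = 49 + 84·4 = 385, valid modulo lcm(84, 19) = 1596: x ≡ 385 (mod 1596).
Verify against each original: 385 mod 4 = 1, 385 mod 3 = 1, 385 mod 7 = 0, 385 mod 19 = 5.

x ≡ 385 (mod 1596).


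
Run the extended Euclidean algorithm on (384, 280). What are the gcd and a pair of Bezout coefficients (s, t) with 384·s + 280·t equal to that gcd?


Euclidean algorithm on (384, 280) — divide until remainder is 0:
  384 = 1 · 280 + 104
  280 = 2 · 104 + 72
  104 = 1 · 72 + 32
  72 = 2 · 32 + 8
  32 = 4 · 8 + 0
gcd(384, 280) = 8.
Track Bezout coefficients alongside the remainders: start with r₀ = 384 = a·1 + b·0 (s = 1, t = 0) and r₁ = 280 = a·0 + b·1 (s = 0, t = 1); each new remainder r_{k+1} = r_{k-1} − q_k·r_k inherits s_{k+1} = s_{k-1} − q_k·s_k, t_{k+1} = t_{k-1} − q_k·t_k, so r_k = a·s_k + b·t_k at every step:
  q = 1: r = 104, s = 1 − 1·0 = 1, t = 0 − 1·1 = -1  (check: 384·1 + 280·(-1) = 104)
  q = 2: r = 72, s = 0 − 2·1 = -2, t = 1 − 2·(-1) = 3  (check: 384·(-2) + 280·3 = 72)
  q = 1: r = 32, s = 1 − 1·(-2) = 3, t = -1 − 1·3 = -4  (check: 384·3 + 280·(-4) = 32)
  q = 2: r = 8, s = -2 − 2·3 = -8, t = 3 − 2·(-4) = 11  (check: 384·(-8) + 280·11 = 8)
The row with r = 8 (the gcd) gives the Bezout coefficients s = -8, t = 11.
Result: 384 · (-8) + 280 · (11) = 8.

gcd(384, 280) = 8; s = -8, t = 11 (check: 384·(-8) + 280·11 = 8).


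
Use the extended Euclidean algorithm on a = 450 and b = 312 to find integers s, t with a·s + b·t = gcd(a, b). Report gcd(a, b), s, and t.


Euclidean algorithm on (450, 312) — divide until remainder is 0:
  450 = 1 · 312 + 138
  312 = 2 · 138 + 36
  138 = 3 · 36 + 30
  36 = 1 · 30 + 6
  30 = 5 · 6 + 0
gcd(450, 312) = 6.
Track Bezout coefficients alongside the remainders: start with r₀ = 450 = a·1 + b·0 (s = 1, t = 0) and r₁ = 312 = a·0 + b·1 (s = 0, t = 1); each new remainder r_{k+1} = r_{k-1} − q_k·r_k inherits s_{k+1} = s_{k-1} − q_k·s_k, t_{k+1} = t_{k-1} − q_k·t_k, so r_k = a·s_k + b·t_k at every step:
  q = 1: r = 138, s = 1 − 1·0 = 1, t = 0 − 1·1 = -1  (check: 450·1 + 312·(-1) = 138)
  q = 2: r = 36, s = 0 − 2·1 = -2, t = 1 − 2·(-1) = 3  (check: 450·(-2) + 312·3 = 36)
  q = 3: r = 30, s = 1 − 3·(-2) = 7, t = -1 − 3·3 = -10  (check: 450·7 + 312·(-10) = 30)
  q = 1: r = 6, s = -2 − 1·7 = -9, t = 3 − 1·(-10) = 13  (check: 450·(-9) + 312·13 = 6)
The row with r = 6 (the gcd) gives the Bezout coefficients s = -9, t = 13.
Result: 450 · (-9) + 312 · (13) = 6.

gcd(450, 312) = 6; s = -9, t = 13 (check: 450·(-9) + 312·13 = 6).


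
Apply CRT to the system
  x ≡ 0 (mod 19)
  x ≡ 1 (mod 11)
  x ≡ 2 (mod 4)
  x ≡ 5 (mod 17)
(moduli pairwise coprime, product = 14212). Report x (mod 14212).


Product of moduli M = 19 · 11 · 4 · 17 = 14212.
Merge one congruence at a time:
  Start: x ≡ 0 (mod 19).
  Combine with x ≡ 1 (mod 11); new modulus lcm = 209.
    Write x = 0 + 19·t and substitute into x ≡ 1 (mod 11): 19·t ≡ 1 − 0 = 1 (mod 11).
    Reduce coefficients mod 11: 8·t ≡ 1 (mod 11).
    The inverse of 8 mod 11 is 7 (since 8·7 = 56 = 5·11 + 1), so t ≡ 7·1 = 7 ≡ 7 (mod 11).
    Then x = 0 + 19·7 = 133, valid modulo lcm(19, 11) = 209: x ≡ 133 (mod 209).
  Combine with x ≡ 2 (mod 4); new modulus lcm = 836.
    Write x = 133 + 209·t and substitute into x ≡ 2 (mod 4): 209·t ≡ 2 − 133 = -131 (mod 4).
    Reduce coefficients mod 4: 1·t ≡ 1 (mod 4).
    So t ≡ 1 (mod 4).
    Then x = 133 + 209·1 = 342, valid modulo lcm(209, 4) = 836: x ≡ 342 (mod 836).
  Combine with x ≡ 5 (mod 17); new modulus lcm = 14212.
    Write x = 342 + 836·t and substitute into x ≡ 5 (mod 17): 836·t ≡ 5 − 342 = -337 (mod 17).
    Reduce coefficients mod 17: 3·t ≡ 3 (mod 17).
    The inverse of 3 mod 17 is 6 (since 3·6 = 18 = 1·17 + 1), so t ≡ 6·3 = 18 ≡ 1 (mod 17).
    Then x = 342 + 836·1 = 1178, valid modulo lcm(836, 17) = 14212: x ≡ 1178 (mod 14212).
Verify against each original: 1178 mod 19 = 0, 1178 mod 11 = 1, 1178 mod 4 = 2, 1178 mod 17 = 5.

x ≡ 1178 (mod 14212).


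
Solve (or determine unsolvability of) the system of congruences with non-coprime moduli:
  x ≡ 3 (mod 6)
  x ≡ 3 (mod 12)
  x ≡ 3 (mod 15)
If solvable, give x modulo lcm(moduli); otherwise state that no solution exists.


Moduli 6, 12, 15 are not pairwise coprime, so CRT works modulo lcm(m_i) when all pairwise compatibility conditions hold.
Pairwise compatibility: gcd(m_i, m_j) must divide a_i - a_j for every pair.
Merge one congruence at a time:
  Start: x ≡ 3 (mod 6).
  Combine with x ≡ 3 (mod 12): gcd(6, 12) = 6; 3 - 3 = 0, which IS divisible by 6, so compatible.
    Write x = 3 + 6·t and substitute into x ≡ 3 (mod 12): 6·t ≡ 3 − 3 = 0 (mod 12).
    Divide the congruence (and modulus) by g = 6: 1·t ≡ 0 (mod 2).
    So t ≡ 0 (mod 2).
    Then x = 3 + 6·0 = 3, valid modulo lcm(6, 12) = 12: x ≡ 3 (mod 12).
  Combine with x ≡ 3 (mod 15): gcd(12, 15) = 3; 3 - 3 = 0, which IS divisible by 3, so compatible.
    Write x = 3 + 12·t and substitute into x ≡ 3 (mod 15): 12·t ≡ 3 − 3 = 0 (mod 15).
    Divide the congruence (and modulus) by g = 3: 4·t ≡ 0 (mod 5).
    The inverse of 4 mod 5 is 4 (since 4·4 = 16 = 3·5 + 1), so t ≡ 4·0 = 0 ≡ 0 (mod 5).
    Then x = 3 + 12·0 = 3, valid modulo lcm(12, 15) = 60: x ≡ 3 (mod 60).
Verify: 3 mod 6 = 3, 3 mod 12 = 3, 3 mod 15 = 3.

x ≡ 3 (mod 60).


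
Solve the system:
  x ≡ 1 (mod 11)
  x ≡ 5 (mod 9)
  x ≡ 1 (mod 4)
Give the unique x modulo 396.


Moduli 11, 9, 4 are pairwise coprime; by CRT there is a unique solution modulo M = 11 · 9 · 4 = 396.
Solve pairwise, accumulating the modulus:
  Start with x ≡ 1 (mod 11).
  Combine with x ≡ 5 (mod 9): since gcd(11, 9) = 1, we get a unique residue mod 99.
    Write x = 1 + 11·t and substitute into x ≡ 5 (mod 9): 11·t ≡ 5 − 1 = 4 (mod 9).
    Reduce coefficients mod 9: 2·t ≡ 4 (mod 9).
    The inverse of 2 mod 9 is 5 (since 2·5 = 10 = 1·9 + 1), so t ≡ 5·4 = 20 ≡ 2 (mod 9).
    Then x = 1 + 11·2 = 23, valid modulo lcm(11, 9) = 99: x ≡ 23 (mod 99).
  Combine with x ≡ 1 (mod 4): since gcd(99, 4) = 1, we get a unique residue mod 396.
    Write x = 23 + 99·t and substitute into x ≡ 1 (mod 4): 99·t ≡ 1 − 23 = -22 (mod 4).
    Reduce coefficients mod 4: 3·t ≡ 2 (mod 4).
    The inverse of 3 mod 4 is 3 (since 3·3 = 9 = 2·4 + 1), so t ≡ 3·2 = 6 ≡ 2 (mod 4).
    Then x = 23 + 99·2 = 221, valid modulo lcm(99, 4) = 396: x ≡ 221 (mod 396).
Verify: 221 mod 11 = 1 ✓, 221 mod 9 = 5 ✓, 221 mod 4 = 1 ✓.

x ≡ 221 (mod 396).


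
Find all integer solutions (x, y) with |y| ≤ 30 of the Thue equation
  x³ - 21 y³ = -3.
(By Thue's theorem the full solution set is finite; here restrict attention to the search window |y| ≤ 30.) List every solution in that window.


The equation is x³ - 21y³ = -3. For fixed y, x³ = 21·y³ − 3, so a solution requires the RHS to be a perfect cube.
Strategy: iterate y from -30 to 30, compute RHS = 21·y³ − 3, and check whether it is a (positive or negative) perfect cube.
Check small values of y:
  y = 0: RHS = -3 is not a perfect cube.
  y = 1: RHS = 18 is not a perfect cube.
  y = -1: RHS = -24 is not a perfect cube.
  y = 2: RHS = 165 is not a perfect cube.
  y = -2: RHS = -171 is not a perfect cube.
  y = 3: RHS = 564 is not a perfect cube.
  y = -3: RHS = -570 is not a perfect cube.
Continuing the search up to |y| = 30 finds no solutions either.
No (x, y) in the scanned range satisfies the equation.

No integer solutions with |y| ≤ 30.


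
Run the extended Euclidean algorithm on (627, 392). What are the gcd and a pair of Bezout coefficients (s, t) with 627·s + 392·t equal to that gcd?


Euclidean algorithm on (627, 392) — divide until remainder is 0:
  627 = 1 · 392 + 235
  392 = 1 · 235 + 157
  235 = 1 · 157 + 78
  157 = 2 · 78 + 1
  78 = 78 · 1 + 0
gcd(627, 392) = 1.
Track Bezout coefficients alongside the remainders: start with r₀ = 627 = a·1 + b·0 (s = 1, t = 0) and r₁ = 392 = a·0 + b·1 (s = 0, t = 1); each new remainder r_{k+1} = r_{k-1} − q_k·r_k inherits s_{k+1} = s_{k-1} − q_k·s_k, t_{k+1} = t_{k-1} − q_k·t_k, so r_k = a·s_k + b·t_k at every step:
  q = 1: r = 235, s = 1 − 1·0 = 1, t = 0 − 1·1 = -1  (check: 627·1 + 392·(-1) = 235)
  q = 1: r = 157, s = 0 − 1·1 = -1, t = 1 − 1·(-1) = 2  (check: 627·(-1) + 392·2 = 157)
  q = 1: r = 78, s = 1 − 1·(-1) = 2, t = -1 − 1·2 = -3  (check: 627·2 + 392·(-3) = 78)
  q = 2: r = 1, s = -1 − 2·2 = -5, t = 2 − 2·(-3) = 8  (check: 627·(-5) + 392·8 = 1)
The row with r = 1 (the gcd) gives the Bezout coefficients s = -5, t = 8.
Result: 627 · (-5) + 392 · (8) = 1.

gcd(627, 392) = 1; s = -5, t = 8 (check: 627·(-5) + 392·8 = 1).


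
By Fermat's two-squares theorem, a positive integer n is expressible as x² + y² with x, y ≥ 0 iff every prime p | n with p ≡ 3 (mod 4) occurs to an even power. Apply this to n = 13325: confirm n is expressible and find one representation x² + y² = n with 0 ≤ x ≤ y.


Step 1: Factor n = 13325 = 5^2 · 13 · 41.
Step 2: Check the mod-4 condition on each prime factor: 5 ≡ 1 (mod 4), exponent 2; 13 ≡ 1 (mod 4), exponent 1; 41 ≡ 1 (mod 4), exponent 1.
All primes ≡ 3 (mod 4) appear to even exponent (or don't appear), so by the two-squares theorem n IS expressible as a sum of two squares.
Step 3: Build a representation. Group n = k² · m with k = 5 and m = 13 · 41 = 533 (a product of primes ≡ 1 (mod 4)); a representation of m scales to one of n via (k·x)² + (k·y)² = k²(x² + y²). Each prime p ≡ 1 (mod 4) is itself a sum of two squares; find a² by testing p − a² for a perfect square:
  13: 13 − 1² = 12, 13 − 2² = 9 = 3² ⇒ 13 = 2² + 3².
  41: 41 − 1² = 40, 41 − 2² = 37, 41 − 3² = 32, 41 − 4² = 25 = 5² ⇒ 41 = 4² + 5².
  Combine using the Brahmagupta–Fibonacci identity (a² + b²)(c² + d²) = (ac − bd)² + (ad + bc)² = (ac + bd)² + (ad − bc)²:
  13 · 41 = 533: from (2² + 3²)(4² + 5²), take (2·4 − 3·5, 2·5 + 3·4) = (8 − 15, 10 + 12) = (-7, 22); dropping signs (only squares matter) gives (7, 22); check 7² + 22² = 49 + 484 = 533 ✓.
  Scale by k = 5: (5·7, 5·22) = (35, 110).
Step 4: Order so x ≤ y and verify: 35² + 110² = 1225 + 12100 = 13325 = n. ✓

n = 13325 = 35² + 110² (one valid representation with x ≤ y).


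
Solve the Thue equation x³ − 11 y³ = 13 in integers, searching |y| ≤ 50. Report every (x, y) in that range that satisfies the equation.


The equation is x³ - 11y³ = 13. For fixed y, x³ = 11·y³ + 13, so a solution requires the RHS to be a perfect cube.
Strategy: iterate y from -50 to 50, compute RHS = 11·y³ + 13, and check whether it is a (positive or negative) perfect cube.
Check small values of y:
  y = 0: RHS = 13 is not a perfect cube.
  y = 1: RHS = 24 is not a perfect cube.
  y = -1: RHS = 2 is not a perfect cube.
  y = 2: RHS = 101 is not a perfect cube.
  y = -2: RHS = -75 is not a perfect cube.
  y = 3: RHS = 310 is not a perfect cube.
  y = -3: RHS = -284 is not a perfect cube.
Continuing the search up to |y| = 50 finds no solutions either.
No (x, y) in the scanned range satisfies the equation.

No integer solutions with |y| ≤ 50.


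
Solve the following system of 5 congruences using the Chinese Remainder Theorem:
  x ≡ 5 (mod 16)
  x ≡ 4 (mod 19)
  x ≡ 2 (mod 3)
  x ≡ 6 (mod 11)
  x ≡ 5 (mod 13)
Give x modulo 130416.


Product of moduli M = 16 · 19 · 3 · 11 · 13 = 130416.
Merge one congruence at a time:
  Start: x ≡ 5 (mod 16).
  Combine with x ≡ 4 (mod 19); new modulus lcm = 304.
    Write x = 5 + 16·t and substitute into x ≡ 4 (mod 19): 16·t ≡ 4 − 5 = -1 (mod 19).
    Reduce coefficients mod 19: 16·t ≡ 18 (mod 19).
    The inverse of 16 mod 19 is 6 (since 16·6 = 96 = 5·19 + 1), so t ≡ 6·18 = 108 ≡ 13 (mod 19).
    Then x = 5 + 16·13 = 213, valid modulo lcm(16, 19) = 304: x ≡ 213 (mod 304).
  Combine with x ≡ 2 (mod 3); new modulus lcm = 912.
    Write x = 213 + 304·t and substitute into x ≡ 2 (mod 3): 304·t ≡ 2 − 213 = -211 (mod 3).
    Reduce coefficients mod 3: 1·t ≡ 2 (mod 3).
    So t ≡ 2 (mod 3).
    Then x = 213 + 304·2 = 821, valid modulo lcm(304, 3) = 912: x ≡ 821 (mod 912).
  Combine with x ≡ 6 (mod 11); new modulus lcm = 10032.
    Write x = 821 + 912·t and substitute into x ≡ 6 (mod 11): 912·t ≡ 6 − 821 = -815 (mod 11).
    Reduce coefficients mod 11: 10·t ≡ 10 (mod 11).
    The inverse of 10 mod 11 is 10 (since 10·10 = 100 = 9·11 + 1), so t ≡ 10·10 = 100 ≡ 1 (mod 11).
    Then x = 821 + 912·1 = 1733, valid modulo lcm(912, 11) = 10032: x ≡ 1733 (mod 10032).
  Combine with x ≡ 5 (mod 13); new modulus lcm = 130416.
    Write x = 1733 + 10032·t and substitute into x ≡ 5 (mod 13): 10032·t ≡ 5 − 1733 = -1728 (mod 13).
    Reduce coefficients mod 13: 9·t ≡ 1 (mod 13).
    The inverse of 9 mod 13 is 3 (since 9·3 = 27 = 2·13 + 1), so t ≡ 3·1 = 3 ≡ 3 (mod 13).
    Then x = 1733 + 10032·3 = 31829, valid modulo lcm(10032, 13) = 130416: x ≡ 31829 (mod 130416).
Verify against each original: 31829 mod 16 = 5, 31829 mod 19 = 4, 31829 mod 3 = 2, 31829 mod 11 = 6, 31829 mod 13 = 5.

x ≡ 31829 (mod 130416).


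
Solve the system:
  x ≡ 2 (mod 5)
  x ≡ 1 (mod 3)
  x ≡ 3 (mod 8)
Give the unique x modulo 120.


Moduli 5, 3, 8 are pairwise coprime; by CRT there is a unique solution modulo M = 5 · 3 · 8 = 120.
Solve pairwise, accumulating the modulus:
  Start with x ≡ 2 (mod 5).
  Combine with x ≡ 1 (mod 3): since gcd(5, 3) = 1, we get a unique residue mod 15.
    Write x = 2 + 5·t and substitute into x ≡ 1 (mod 3): 5·t ≡ 1 − 2 = -1 (mod 3).
    Reduce coefficients mod 3: 2·t ≡ 2 (mod 3).
    The inverse of 2 mod 3 is 2 (since 2·2 = 4 = 1·3 + 1), so t ≡ 2·2 = 4 ≡ 1 (mod 3).
    Then x = 2 + 5·1 = 7, valid modulo lcm(5, 3) = 15: x ≡ 7 (mod 15).
  Combine with x ≡ 3 (mod 8): since gcd(15, 8) = 1, we get a unique residue mod 120.
    Write x = 7 + 15·t and substitute into x ≡ 3 (mod 8): 15·t ≡ 3 − 7 = -4 (mod 8).
    Reduce coefficients mod 8: 7·t ≡ 4 (mod 8).
    The inverse of 7 mod 8 is 7 (since 7·7 = 49 = 6·8 + 1), so t ≡ 7·4 = 28 ≡ 4 (mod 8).
    Then x = 7 + 15·4 = 67, valid modulo lcm(15, 8) = 120: x ≡ 67 (mod 120).
Verify: 67 mod 5 = 2 ✓, 67 mod 3 = 1 ✓, 67 mod 8 = 3 ✓.

x ≡ 67 (mod 120).


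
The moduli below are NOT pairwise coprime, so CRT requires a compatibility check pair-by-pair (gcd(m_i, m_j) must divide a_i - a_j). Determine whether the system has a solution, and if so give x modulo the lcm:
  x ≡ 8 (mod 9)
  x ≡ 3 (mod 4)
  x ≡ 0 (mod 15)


Moduli 9, 4, 15 are not pairwise coprime, so CRT works modulo lcm(m_i) when all pairwise compatibility conditions hold.
Pairwise compatibility: gcd(m_i, m_j) must divide a_i - a_j for every pair.
Merge one congruence at a time:
  Start: x ≡ 8 (mod 9).
  Combine with x ≡ 3 (mod 4): gcd(9, 4) = 1; 3 - 8 = -5, which IS divisible by 1, so compatible.
    Write x = 8 + 9·t and substitute into x ≡ 3 (mod 4): 9·t ≡ 3 − 8 = -5 (mod 4).
    Reduce coefficients mod 4: 1·t ≡ 3 (mod 4).
    So t ≡ 3 (mod 4).
    Then x = 8 + 9·3 = 35, valid modulo lcm(9, 4) = 36: x ≡ 35 (mod 36).
  Combine with x ≡ 0 (mod 15): gcd(36, 15) = 3, and 0 - 35 = -35 is NOT divisible by 3.
    ⇒ system is inconsistent (no integer solution).

No solution (the system is inconsistent).


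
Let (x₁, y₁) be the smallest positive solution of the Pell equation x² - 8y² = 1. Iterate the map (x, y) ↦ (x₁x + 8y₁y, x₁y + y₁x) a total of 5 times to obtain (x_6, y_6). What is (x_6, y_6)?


Step 1: Find the fundamental solution (x₁, y₁) of x² - 8y² = 1.
  Expand √8 as a continued fraction. a₀ = ⌊√8⌋ = 2; iterate m_{k+1} = d_k·a_k − m_k, d_{k+1} = (8 − m_{k+1}²)/d_k, a_{k+1} = ⌊(a₀ + m_{k+1})/d_{k+1}⌋ (starting m₀ = 0, d₀ = 1), with convergents p_k = a_k·p_{k-1} + p_{k-2}, q_k = a_k·q_{k-1} + q_{k-2} (p₋₁ = 1, q₋₁ = 0):
  k = 0: a₀ = 2; p₀/q₀ = 2/1; p₀² − 8·q₀² = 4 − 8 = -4.
  k = 1: m = 2, d = 4, a = ⌊(2 + 2)/4⌋ = 1; p/q = (1·2 + 1)/(1·1 + 0) = 3/1; p² − 8·q² = 9 − 8 = 1.
  The first convergent with p² − 8·q² = 1 gives the fundamental solution (x₁, y₁) = (3, 1).
Step 2: Apply the recurrence (x_{n+1}, y_{n+1}) = (x₁x_n + 8y₁y_n, x₁y_n + y₁x_n) repeatedly.
  From (x_1, y_1) = (3, 1): x_2 = 3·3 + 8·1·1 = 17; y_2 = 3·1 + 1·3 = 6.
  From (x_2, y_2) = (17, 6): x_3 = 3·17 + 8·1·6 = 99; y_3 = 3·6 + 1·17 = 35.
  From (x_3, y_3) = (99, 35): x_4 = 3·99 + 8·1·35 = 577; y_4 = 3·35 + 1·99 = 204.
  From (x_4, y_4) = (577, 204): x_5 = 3·577 + 8·1·204 = 3363; y_5 = 3·204 + 1·577 = 1189.
  From (x_5, y_5) = (3363, 1189): x_6 = 3·3363 + 8·1·1189 = 19601; y_6 = 3·1189 + 1·3363 = 6930.
Step 3: Verify x_6² - 8·y_6² = 384199201 - 384199200 = 1 (should be 1). ✓

(x_1, y_1) = (3, 1); (x_6, y_6) = (19601, 6930).


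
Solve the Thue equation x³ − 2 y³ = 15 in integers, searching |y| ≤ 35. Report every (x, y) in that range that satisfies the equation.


The equation is x³ - 2y³ = 15. For fixed y, x³ = 2·y³ + 15, so a solution requires the RHS to be a perfect cube.
Strategy: iterate y from -35 to 35, compute RHS = 2·y³ + 15, and check whether it is a (positive or negative) perfect cube.
Check small values of y:
  y = 0: RHS = 15 is not a perfect cube.
  y = 1: RHS = 17 is not a perfect cube.
  y = -1: RHS = 13 is not a perfect cube.
  y = 2: RHS = 31 is not a perfect cube.
  y = -2: RHS = -1 = (-1)³ ⇒ x = -1 works.
  y = 3: RHS = 69 is not a perfect cube.
  y = -3: RHS = -39 is not a perfect cube.
Continuing the search up to |y| = 35 finds no further solutions beyond those listed.
Collected solutions: (-1, -2).

Solutions (with |y| ≤ 35): (-1, -2).


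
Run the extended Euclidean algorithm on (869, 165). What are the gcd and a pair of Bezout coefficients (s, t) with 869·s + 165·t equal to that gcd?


Euclidean algorithm on (869, 165) — divide until remainder is 0:
  869 = 5 · 165 + 44
  165 = 3 · 44 + 33
  44 = 1 · 33 + 11
  33 = 3 · 11 + 0
gcd(869, 165) = 11.
Track Bezout coefficients alongside the remainders: start with r₀ = 869 = a·1 + b·0 (s = 1, t = 0) and r₁ = 165 = a·0 + b·1 (s = 0, t = 1); each new remainder r_{k+1} = r_{k-1} − q_k·r_k inherits s_{k+1} = s_{k-1} − q_k·s_k, t_{k+1} = t_{k-1} − q_k·t_k, so r_k = a·s_k + b·t_k at every step:
  q = 5: r = 44, s = 1 − 5·0 = 1, t = 0 − 5·1 = -5  (check: 869·1 + 165·(-5) = 44)
  q = 3: r = 33, s = 0 − 3·1 = -3, t = 1 − 3·(-5) = 16  (check: 869·(-3) + 165·16 = 33)
  q = 1: r = 11, s = 1 − 1·(-3) = 4, t = -5 − 1·16 = -21  (check: 869·4 + 165·(-21) = 11)
The row with r = 11 (the gcd) gives the Bezout coefficients s = 4, t = -21.
Result: 869 · (4) + 165 · (-21) = 11.

gcd(869, 165) = 11; s = 4, t = -21 (check: 869·4 + 165·(-21) = 11).


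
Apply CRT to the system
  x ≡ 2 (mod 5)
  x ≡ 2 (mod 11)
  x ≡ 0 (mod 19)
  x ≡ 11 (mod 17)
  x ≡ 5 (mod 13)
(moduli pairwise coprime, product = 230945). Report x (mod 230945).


Product of moduli M = 5 · 11 · 19 · 17 · 13 = 230945.
Merge one congruence at a time:
  Start: x ≡ 2 (mod 5).
  Combine with x ≡ 2 (mod 11); new modulus lcm = 55.
    Write x = 2 + 5·t and substitute into x ≡ 2 (mod 11): 5·t ≡ 2 − 2 = 0 (mod 11).
    The inverse of 5 mod 11 is 9 (since 5·9 = 45 = 4·11 + 1), so t ≡ 9·0 = 0 ≡ 0 (mod 11).
    Then x = 2 + 5·0 = 2, valid modulo lcm(5, 11) = 55: x ≡ 2 (mod 55).
  Combine with x ≡ 0 (mod 19); new modulus lcm = 1045.
    Write x = 2 + 55·t and substitute into x ≡ 0 (mod 19): 55·t ≡ 0 − 2 = -2 (mod 19).
    Reduce coefficients mod 19: 17·t ≡ 17 (mod 19).
    The inverse of 17 mod 19 is 9 (since 17·9 = 153 = 8·19 + 1), so t ≡ 9·17 = 153 ≡ 1 (mod 19).
    Then x = 2 + 55·1 = 57, valid modulo lcm(55, 19) = 1045: x ≡ 57 (mod 1045).
  Combine with x ≡ 11 (mod 17); new modulus lcm = 17765.
    Write x = 57 + 1045·t and substitute into x ≡ 11 (mod 17): 1045·t ≡ 11 − 57 = -46 (mod 17).
    Reduce coefficients mod 17: 8·t ≡ 5 (mod 17).
    The inverse of 8 mod 17 is 15 (since 8·15 = 120 = 7·17 + 1), so t ≡ 15·5 = 75 ≡ 7 (mod 17).
    Then x = 57 + 1045·7 = 7372, valid modulo lcm(1045, 17) = 17765: x ≡ 7372 (mod 17765).
  Combine with x ≡ 5 (mod 13); new modulus lcm = 230945.
    Write x = 7372 + 17765·t and substitute into x ≡ 5 (mod 13): 17765·t ≡ 5 − 7372 = -7367 (mod 13).
    Reduce coefficients mod 13: 7·t ≡ 4 (mod 13).
    The inverse of 7 mod 13 is 2 (since 7·2 = 14 = 1·13 + 1), so t ≡ 2·4 = 8 ≡ 8 (mod 13).
    Then x = 7372 + 17765·8 = 149492, valid modulo lcm(17765, 13) = 230945: x ≡ 149492 (mod 230945).
Verify against each original: 149492 mod 5 = 2, 149492 mod 11 = 2, 149492 mod 19 = 0, 149492 mod 17 = 11, 149492 mod 13 = 5.

x ≡ 149492 (mod 230945).


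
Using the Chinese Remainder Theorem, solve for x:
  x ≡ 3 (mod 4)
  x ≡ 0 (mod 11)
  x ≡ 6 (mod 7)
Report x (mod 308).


Moduli 4, 11, 7 are pairwise coprime; by CRT there is a unique solution modulo M = 4 · 11 · 7 = 308.
Solve pairwise, accumulating the modulus:
  Start with x ≡ 3 (mod 4).
  Combine with x ≡ 0 (mod 11): since gcd(4, 11) = 1, we get a unique residue mod 44.
    Write x = 3 + 4·t and substitute into x ≡ 0 (mod 11): 4·t ≡ 0 − 3 = -3 (mod 11).
    Reduce coefficients mod 11: 4·t ≡ 8 (mod 11).
    The inverse of 4 mod 11 is 3 (since 4·3 = 12 = 1·11 + 1), so t ≡ 3·8 = 24 ≡ 2 (mod 11).
    Then x = 3 + 4·2 = 11, valid modulo lcm(4, 11) = 44: x ≡ 11 (mod 44).
  Combine with x ≡ 6 (mod 7): since gcd(44, 7) = 1, we get a unique residue mod 308.
    Write x = 11 + 44·t and substitute into x ≡ 6 (mod 7): 44·t ≡ 6 − 11 = -5 (mod 7).
    Reduce coefficients mod 7: 2·t ≡ 2 (mod 7).
    The inverse of 2 mod 7 is 4 (since 2·4 = 8 = 1·7 + 1), so t ≡ 4·2 = 8 ≡ 1 (mod 7).
    Then x = 11 + 44·1 = 55, valid modulo lcm(44, 7) = 308: x ≡ 55 (mod 308).
Verify: 55 mod 4 = 3 ✓, 55 mod 11 = 0 ✓, 55 mod 7 = 6 ✓.

x ≡ 55 (mod 308).


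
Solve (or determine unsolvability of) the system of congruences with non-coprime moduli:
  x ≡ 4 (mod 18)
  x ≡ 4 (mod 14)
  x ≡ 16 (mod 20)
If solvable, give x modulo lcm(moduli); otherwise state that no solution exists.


Moduli 18, 14, 20 are not pairwise coprime, so CRT works modulo lcm(m_i) when all pairwise compatibility conditions hold.
Pairwise compatibility: gcd(m_i, m_j) must divide a_i - a_j for every pair.
Merge one congruence at a time:
  Start: x ≡ 4 (mod 18).
  Combine with x ≡ 4 (mod 14): gcd(18, 14) = 2; 4 - 4 = 0, which IS divisible by 2, so compatible.
    Write x = 4 + 18·t and substitute into x ≡ 4 (mod 14): 18·t ≡ 4 − 4 = 0 (mod 14).
    Divide the congruence (and modulus) by g = 2: 9·t ≡ 0 (mod 7).
    Reduce coefficients mod 7: 2·t ≡ 0 (mod 7).
    The inverse of 2 mod 7 is 4 (since 2·4 = 8 = 1·7 + 1), so t ≡ 4·0 = 0 ≡ 0 (mod 7).
    Then x = 4 + 18·0 = 4, valid modulo lcm(18, 14) = 126: x ≡ 4 (mod 126).
  Combine with x ≡ 16 (mod 20): gcd(126, 20) = 2; 16 - 4 = 12, which IS divisible by 2, so compatible.
    Write x = 4 + 126·t and substitute into x ≡ 16 (mod 20): 126·t ≡ 16 − 4 = 12 (mod 20).
    Divide the congruence (and modulus) by g = 2: 63·t ≡ 6 (mod 10).
    Reduce coefficients mod 10: 3·t ≡ 6 (mod 10).
    The inverse of 3 mod 10 is 7 (since 3·7 = 21 = 2·10 + 1), so t ≡ 7·6 = 42 ≡ 2 (mod 10).
    Then x = 4 + 126·2 = 256, valid modulo lcm(126, 20) = 1260: x ≡ 256 (mod 1260).
Verify: 256 mod 18 = 4, 256 mod 14 = 4, 256 mod 20 = 16.

x ≡ 256 (mod 1260).


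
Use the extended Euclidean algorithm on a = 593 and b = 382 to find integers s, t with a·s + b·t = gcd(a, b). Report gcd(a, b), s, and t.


Euclidean algorithm on (593, 382) — divide until remainder is 0:
  593 = 1 · 382 + 211
  382 = 1 · 211 + 171
  211 = 1 · 171 + 40
  171 = 4 · 40 + 11
  40 = 3 · 11 + 7
  11 = 1 · 7 + 4
  7 = 1 · 4 + 3
  4 = 1 · 3 + 1
  3 = 3 · 1 + 0
gcd(593, 382) = 1.
Track Bezout coefficients alongside the remainders: start with r₀ = 593 = a·1 + b·0 (s = 1, t = 0) and r₁ = 382 = a·0 + b·1 (s = 0, t = 1); each new remainder r_{k+1} = r_{k-1} − q_k·r_k inherits s_{k+1} = s_{k-1} − q_k·s_k, t_{k+1} = t_{k-1} − q_k·t_k, so r_k = a·s_k + b·t_k at every step:
  q = 1: r = 211, s = 1 − 1·0 = 1, t = 0 − 1·1 = -1  (check: 593·1 + 382·(-1) = 211)
  q = 1: r = 171, s = 0 − 1·1 = -1, t = 1 − 1·(-1) = 2  (check: 593·(-1) + 382·2 = 171)
  q = 1: r = 40, s = 1 − 1·(-1) = 2, t = -1 − 1·2 = -3  (check: 593·2 + 382·(-3) = 40)
  q = 4: r = 11, s = -1 − 4·2 = -9, t = 2 − 4·(-3) = 14  (check: 593·(-9) + 382·14 = 11)
  q = 3: r = 7, s = 2 − 3·(-9) = 29, t = -3 − 3·14 = -45  (check: 593·29 + 382·(-45) = 7)
  q = 1: r = 4, s = -9 − 1·29 = -38, t = 14 − 1·(-45) = 59  (check: 593·(-38) + 382·59 = 4)
  q = 1: r = 3, s = 29 − 1·(-38) = 67, t = -45 − 1·59 = -104  (check: 593·67 + 382·(-104) = 3)
  q = 1: r = 1, s = -38 − 1·67 = -105, t = 59 − 1·(-104) = 163  (check: 593·(-105) + 382·163 = 1)
The row with r = 1 (the gcd) gives the Bezout coefficients s = -105, t = 163.
Result: 593 · (-105) + 382 · (163) = 1.

gcd(593, 382) = 1; s = -105, t = 163 (check: 593·(-105) + 382·163 = 1).


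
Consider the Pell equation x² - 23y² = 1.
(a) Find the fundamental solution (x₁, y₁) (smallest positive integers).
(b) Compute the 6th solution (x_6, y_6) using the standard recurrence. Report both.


Step 1: Find the fundamental solution (x₁, y₁) of x² - 23y² = 1.
  Expand √23 as a continued fraction. a₀ = ⌊√23⌋ = 4; iterate m_{k+1} = d_k·a_k − m_k, d_{k+1} = (23 − m_{k+1}²)/d_k, a_{k+1} = ⌊(a₀ + m_{k+1})/d_{k+1}⌋ (starting m₀ = 0, d₀ = 1), with convergents p_k = a_k·p_{k-1} + p_{k-2}, q_k = a_k·q_{k-1} + q_{k-2} (p₋₁ = 1, q₋₁ = 0):
  k = 0: a₀ = 4; p₀/q₀ = 4/1; p₀² − 23·q₀² = 16 − 23 = -7.
  k = 1: m = 4, d = 7, a = ⌊(4 + 4)/7⌋ = 1; p/q = (1·4 + 1)/(1·1 + 0) = 5/1; p² − 23·q² = 25 − 23 = 2.
  k = 2: m = 3, d = 2, a = ⌊(4 + 3)/2⌋ = 3; p/q = (3·5 + 4)/(3·1 + 1) = 19/4; p² − 23·q² = 361 − 368 = -7.
  k = 3: m = 3, d = 7, a = ⌊(4 + 3)/7⌋ = 1; p/q = (1·19 + 5)/(1·4 + 1) = 24/5; p² − 23·q² = 576 − 575 = 1.
  The first convergent with p² − 23·q² = 1 gives the fundamental solution (x₁, y₁) = (24, 5).
Step 2: Apply the recurrence (x_{n+1}, y_{n+1}) = (x₁x_n + 23y₁y_n, x₁y_n + y₁x_n) repeatedly.
  From (x_1, y_1) = (24, 5): x_2 = 24·24 + 23·5·5 = 1151; y_2 = 24·5 + 5·24 = 240.
  From (x_2, y_2) = (1151, 240): x_3 = 24·1151 + 23·5·240 = 55224; y_3 = 24·240 + 5·1151 = 11515.
  From (x_3, y_3) = (55224, 11515): x_4 = 24·55224 + 23·5·11515 = 2649601; y_4 = 24·11515 + 5·55224 = 552480.
  From (x_4, y_4) = (2649601, 552480): x_5 = 24·2649601 + 23·5·552480 = 127125624; y_5 = 24·552480 + 5·2649601 = 26507525.
  From (x_5, y_5) = (127125624, 26507525): x_6 = 24·127125624 + 23·5·26507525 = 6099380351; y_6 = 24·26507525 + 5·127125624 = 1271808720.
Step 3: Verify x_6² - 23·y_6² = 37202440666164883201 - 37202440666164883200 = 1 (should be 1). ✓

(x_1, y_1) = (24, 5); (x_6, y_6) = (6099380351, 1271808720).


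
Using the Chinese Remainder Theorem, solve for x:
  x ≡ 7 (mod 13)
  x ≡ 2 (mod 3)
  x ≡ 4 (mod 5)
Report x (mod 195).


Moduli 13, 3, 5 are pairwise coprime; by CRT there is a unique solution modulo M = 13 · 3 · 5 = 195.
Solve pairwise, accumulating the modulus:
  Start with x ≡ 7 (mod 13).
  Combine with x ≡ 2 (mod 3): since gcd(13, 3) = 1, we get a unique residue mod 39.
    Write x = 7 + 13·t and substitute into x ≡ 2 (mod 3): 13·t ≡ 2 − 7 = -5 (mod 3).
    Reduce coefficients mod 3: 1·t ≡ 1 (mod 3).
    So t ≡ 1 (mod 3).
    Then x = 7 + 13·1 = 20, valid modulo lcm(13, 3) = 39: x ≡ 20 (mod 39).
  Combine with x ≡ 4 (mod 5): since gcd(39, 5) = 1, we get a unique residue mod 195.
    Write x = 20 + 39·t and substitute into x ≡ 4 (mod 5): 39·t ≡ 4 − 20 = -16 (mod 5).
    Reduce coefficients mod 5: 4·t ≡ 4 (mod 5).
    The inverse of 4 mod 5 is 4 (since 4·4 = 16 = 3·5 + 1), so t ≡ 4·4 = 16 ≡ 1 (mod 5).
    Then x = 20 + 39·1 = 59, valid modulo lcm(39, 5) = 195: x ≡ 59 (mod 195).
Verify: 59 mod 13 = 7 ✓, 59 mod 3 = 2 ✓, 59 mod 5 = 4 ✓.

x ≡ 59 (mod 195).
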